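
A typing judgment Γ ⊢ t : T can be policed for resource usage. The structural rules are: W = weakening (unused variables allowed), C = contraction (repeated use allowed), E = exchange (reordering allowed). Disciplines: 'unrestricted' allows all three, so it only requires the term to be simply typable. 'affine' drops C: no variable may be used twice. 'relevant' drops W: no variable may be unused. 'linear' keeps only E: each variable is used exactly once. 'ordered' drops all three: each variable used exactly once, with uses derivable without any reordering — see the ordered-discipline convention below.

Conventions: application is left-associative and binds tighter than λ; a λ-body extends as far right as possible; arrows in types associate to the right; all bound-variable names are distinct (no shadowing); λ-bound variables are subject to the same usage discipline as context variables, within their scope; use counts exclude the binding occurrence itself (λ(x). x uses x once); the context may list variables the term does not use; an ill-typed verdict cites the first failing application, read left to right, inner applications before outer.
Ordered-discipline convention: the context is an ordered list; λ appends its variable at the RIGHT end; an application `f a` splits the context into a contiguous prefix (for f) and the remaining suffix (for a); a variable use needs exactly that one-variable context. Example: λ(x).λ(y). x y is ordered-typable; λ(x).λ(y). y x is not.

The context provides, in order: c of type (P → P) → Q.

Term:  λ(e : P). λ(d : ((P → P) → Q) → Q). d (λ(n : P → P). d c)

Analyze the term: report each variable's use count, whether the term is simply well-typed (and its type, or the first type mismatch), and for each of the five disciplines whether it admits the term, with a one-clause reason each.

usage: c=1; e (λ-bound)=0; d (λ-bound)=2; n (λ-bound)=0
uses in reading order: d, d, c
typing: the term checks, with type P → (((P → P) → Q) → Q) → Q
ordered: ✗, uses contraction: d ×2; e, n never used (weakening)
linear: ✗, uses contraction: d ×2; e, n never used (weakening)
affine: ✗, uses contraction: d ×2
relevant: ✗, e, n never used (weakening)
unrestricted: ✓, type-checks (P → (((P → P) → Q) → Q) → Q) and nothing is barred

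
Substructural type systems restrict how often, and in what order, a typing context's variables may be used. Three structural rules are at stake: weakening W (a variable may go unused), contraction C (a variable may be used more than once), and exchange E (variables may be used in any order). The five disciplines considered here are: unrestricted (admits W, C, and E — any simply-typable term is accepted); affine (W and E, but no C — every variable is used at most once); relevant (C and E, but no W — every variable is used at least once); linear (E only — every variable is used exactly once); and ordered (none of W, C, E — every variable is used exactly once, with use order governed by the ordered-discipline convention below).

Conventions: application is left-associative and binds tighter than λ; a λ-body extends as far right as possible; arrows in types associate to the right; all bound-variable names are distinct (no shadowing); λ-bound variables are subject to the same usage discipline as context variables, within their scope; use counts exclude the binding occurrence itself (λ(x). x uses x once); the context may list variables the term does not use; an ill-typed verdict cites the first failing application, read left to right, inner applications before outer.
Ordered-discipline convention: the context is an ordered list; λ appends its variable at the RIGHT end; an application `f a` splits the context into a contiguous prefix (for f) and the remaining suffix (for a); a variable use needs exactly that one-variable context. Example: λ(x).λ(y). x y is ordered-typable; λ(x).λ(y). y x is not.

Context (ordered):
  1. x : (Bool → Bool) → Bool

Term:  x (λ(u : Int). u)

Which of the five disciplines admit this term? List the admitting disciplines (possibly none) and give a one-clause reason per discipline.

admitted by: none
use counts: x ×1; u (bound) ×1
uses in reading order: x, u
typing: ill-typed: an application expects Bool → Bool but receives Int → Int
ordered: ✗ — fails simple typing
linear: ✗ — a type mismatch blocks all five
affine: ✗ — the type mismatch rejects it
relevant: ✗ — not simply typable
unrestricted: ✗ — fails simple typing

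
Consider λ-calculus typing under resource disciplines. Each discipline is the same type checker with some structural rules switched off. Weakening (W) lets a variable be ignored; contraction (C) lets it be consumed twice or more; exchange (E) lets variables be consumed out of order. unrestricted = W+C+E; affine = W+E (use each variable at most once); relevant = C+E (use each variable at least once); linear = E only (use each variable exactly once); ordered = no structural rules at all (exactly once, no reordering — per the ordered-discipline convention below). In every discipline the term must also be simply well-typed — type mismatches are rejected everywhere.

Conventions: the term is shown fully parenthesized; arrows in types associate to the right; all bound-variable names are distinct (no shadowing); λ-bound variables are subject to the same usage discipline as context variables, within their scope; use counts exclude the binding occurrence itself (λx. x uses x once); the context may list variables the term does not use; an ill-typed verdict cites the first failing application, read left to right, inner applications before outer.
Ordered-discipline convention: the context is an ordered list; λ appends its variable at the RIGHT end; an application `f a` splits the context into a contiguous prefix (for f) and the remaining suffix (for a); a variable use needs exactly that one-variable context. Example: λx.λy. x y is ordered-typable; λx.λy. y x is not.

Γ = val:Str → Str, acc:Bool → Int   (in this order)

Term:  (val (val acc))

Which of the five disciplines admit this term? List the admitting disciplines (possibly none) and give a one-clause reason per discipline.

admitted by: none
usage: val=2, acc=1
order of uses: val, val, acc
typing: ill-typed: argument of type Bool → Int where Str is required
ordered ✗ (the type mismatch rejects it)
linear ✗ (not simply typable)
affine ✗ (fails simple typing)
relevant ✗ (a type mismatch blocks all five)
unrestricted ✗ (the type mismatch rejects it)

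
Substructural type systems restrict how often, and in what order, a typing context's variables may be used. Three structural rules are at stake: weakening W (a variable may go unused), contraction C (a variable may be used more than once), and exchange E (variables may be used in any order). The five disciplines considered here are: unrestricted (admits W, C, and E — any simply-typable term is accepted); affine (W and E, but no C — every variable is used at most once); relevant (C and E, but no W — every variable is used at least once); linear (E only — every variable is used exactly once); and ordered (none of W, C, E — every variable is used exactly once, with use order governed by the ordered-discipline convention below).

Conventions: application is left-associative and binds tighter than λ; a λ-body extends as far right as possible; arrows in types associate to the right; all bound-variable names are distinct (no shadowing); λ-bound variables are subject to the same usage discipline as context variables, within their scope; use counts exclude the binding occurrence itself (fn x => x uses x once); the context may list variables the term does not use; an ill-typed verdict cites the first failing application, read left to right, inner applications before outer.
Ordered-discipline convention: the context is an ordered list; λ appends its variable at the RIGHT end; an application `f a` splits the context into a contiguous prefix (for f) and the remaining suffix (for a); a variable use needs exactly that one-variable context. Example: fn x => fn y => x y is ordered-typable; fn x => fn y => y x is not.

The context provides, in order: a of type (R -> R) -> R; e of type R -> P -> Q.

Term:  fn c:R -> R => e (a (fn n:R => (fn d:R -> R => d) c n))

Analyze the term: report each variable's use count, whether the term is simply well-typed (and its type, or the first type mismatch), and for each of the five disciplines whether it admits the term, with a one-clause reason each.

use counts: a ×1; e ×1; c [bound] ×1; n [bound] ×1; d [bound] ×1
use order (left to right): e, a, d, c, n
typing: well-typed — term : (R -> R) -> P -> Q
ordered: ✗ — use order e, a, d, c, n needs exchange
linear: ✓ — each of a, e, c, n, d used exactly once
affine: ✓ — at most one use each (a, e, c, n, d)
relevant: ✓ — a, e, c, n, d: all used, weakening unneeded
unrestricted: ✓ — type-checks ((R -> R) -> P -> Q) and nothing is barred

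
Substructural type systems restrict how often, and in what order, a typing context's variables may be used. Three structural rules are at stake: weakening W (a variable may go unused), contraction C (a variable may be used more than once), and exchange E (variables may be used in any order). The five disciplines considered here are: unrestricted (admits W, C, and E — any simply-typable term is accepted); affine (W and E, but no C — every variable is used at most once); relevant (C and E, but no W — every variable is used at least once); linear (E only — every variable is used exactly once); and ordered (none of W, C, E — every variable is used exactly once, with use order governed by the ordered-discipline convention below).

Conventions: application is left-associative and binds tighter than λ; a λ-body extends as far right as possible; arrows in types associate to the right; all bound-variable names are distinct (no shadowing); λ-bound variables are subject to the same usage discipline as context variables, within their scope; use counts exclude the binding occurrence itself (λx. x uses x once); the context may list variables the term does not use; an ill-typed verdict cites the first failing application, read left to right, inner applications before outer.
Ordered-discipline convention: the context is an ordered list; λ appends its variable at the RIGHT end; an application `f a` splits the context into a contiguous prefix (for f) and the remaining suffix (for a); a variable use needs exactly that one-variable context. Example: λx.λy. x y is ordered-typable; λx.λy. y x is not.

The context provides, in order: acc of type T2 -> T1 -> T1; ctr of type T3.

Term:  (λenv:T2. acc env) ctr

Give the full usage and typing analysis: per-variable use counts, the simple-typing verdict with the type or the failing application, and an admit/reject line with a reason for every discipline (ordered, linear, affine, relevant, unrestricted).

counts: acc ×1; ctr ×1; env (bound) ×1
left-to-right use order: acc, env, ctr
typing: ill-typed: a function awaiting T2 gets T3
ordered: ✗, fails simple typing
linear: ✗, a type mismatch blocks all five
affine: ✗, the type mismatch rejects it
relevant: ✗, not simply typable
unrestricted: ✗, fails simple typing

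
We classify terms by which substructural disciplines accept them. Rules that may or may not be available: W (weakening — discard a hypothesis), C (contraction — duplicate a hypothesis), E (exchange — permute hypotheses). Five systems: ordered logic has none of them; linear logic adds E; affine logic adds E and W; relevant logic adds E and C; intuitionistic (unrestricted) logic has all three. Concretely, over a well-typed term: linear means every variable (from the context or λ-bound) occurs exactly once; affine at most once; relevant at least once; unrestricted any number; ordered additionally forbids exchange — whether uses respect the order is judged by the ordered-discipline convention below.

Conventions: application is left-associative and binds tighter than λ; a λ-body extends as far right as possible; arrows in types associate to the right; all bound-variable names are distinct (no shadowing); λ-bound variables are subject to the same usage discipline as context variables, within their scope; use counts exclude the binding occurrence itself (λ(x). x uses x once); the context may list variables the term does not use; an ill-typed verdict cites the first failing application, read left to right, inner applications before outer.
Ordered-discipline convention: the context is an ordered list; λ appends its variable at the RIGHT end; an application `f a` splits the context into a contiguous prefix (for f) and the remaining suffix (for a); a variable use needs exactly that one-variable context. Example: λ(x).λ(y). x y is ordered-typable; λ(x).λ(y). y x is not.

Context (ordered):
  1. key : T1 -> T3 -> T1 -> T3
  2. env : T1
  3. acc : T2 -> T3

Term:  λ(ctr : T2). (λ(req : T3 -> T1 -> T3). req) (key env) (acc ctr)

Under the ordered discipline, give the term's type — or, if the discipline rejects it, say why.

term : T2 -> T1 -> T3
counts: key=1, env=1, acc=1, ctr (λ-bound)=1, req (λ-bound)=1
use order (left to right): req, key, env, acc, ctr
typing: the term checks, with type T2 -> T1 -> T3
across the five disciplines: ordered ✓ | linear ✓ | affine ✓ | relevant ✓ | unrestricted ✓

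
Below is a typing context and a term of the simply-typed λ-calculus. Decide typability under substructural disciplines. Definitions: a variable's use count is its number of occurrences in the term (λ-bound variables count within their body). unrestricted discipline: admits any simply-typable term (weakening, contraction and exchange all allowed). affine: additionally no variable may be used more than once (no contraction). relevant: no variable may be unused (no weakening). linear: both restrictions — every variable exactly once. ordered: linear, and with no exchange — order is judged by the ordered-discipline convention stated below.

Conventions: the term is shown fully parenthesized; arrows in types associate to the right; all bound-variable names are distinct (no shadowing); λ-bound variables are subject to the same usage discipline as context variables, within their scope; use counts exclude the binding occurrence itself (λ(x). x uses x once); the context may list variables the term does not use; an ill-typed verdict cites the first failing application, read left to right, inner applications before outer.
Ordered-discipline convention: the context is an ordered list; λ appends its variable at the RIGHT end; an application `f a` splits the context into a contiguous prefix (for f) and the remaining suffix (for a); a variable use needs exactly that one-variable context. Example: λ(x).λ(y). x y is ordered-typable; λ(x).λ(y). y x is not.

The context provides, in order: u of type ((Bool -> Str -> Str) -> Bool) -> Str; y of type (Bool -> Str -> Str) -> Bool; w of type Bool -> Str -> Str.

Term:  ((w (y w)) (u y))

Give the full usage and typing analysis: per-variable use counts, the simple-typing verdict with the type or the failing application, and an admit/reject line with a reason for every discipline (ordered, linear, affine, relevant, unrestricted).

counts: u=1; y=2; w=2
left-to-right use order: w, y, w, u, y
typing: well-typed at Str
ordered: ✗ — y ×2, w ×2 used more than once (contraction)
linear: ✗ — y ×2, w ×2 used more than once (contraction)
affine: ✗ — y ×2, w ×2 used more than once (contraction)
relevant: ✓ — at least one use each (u, y, w)
unrestricted: ✓ — typability at Str is all that's needed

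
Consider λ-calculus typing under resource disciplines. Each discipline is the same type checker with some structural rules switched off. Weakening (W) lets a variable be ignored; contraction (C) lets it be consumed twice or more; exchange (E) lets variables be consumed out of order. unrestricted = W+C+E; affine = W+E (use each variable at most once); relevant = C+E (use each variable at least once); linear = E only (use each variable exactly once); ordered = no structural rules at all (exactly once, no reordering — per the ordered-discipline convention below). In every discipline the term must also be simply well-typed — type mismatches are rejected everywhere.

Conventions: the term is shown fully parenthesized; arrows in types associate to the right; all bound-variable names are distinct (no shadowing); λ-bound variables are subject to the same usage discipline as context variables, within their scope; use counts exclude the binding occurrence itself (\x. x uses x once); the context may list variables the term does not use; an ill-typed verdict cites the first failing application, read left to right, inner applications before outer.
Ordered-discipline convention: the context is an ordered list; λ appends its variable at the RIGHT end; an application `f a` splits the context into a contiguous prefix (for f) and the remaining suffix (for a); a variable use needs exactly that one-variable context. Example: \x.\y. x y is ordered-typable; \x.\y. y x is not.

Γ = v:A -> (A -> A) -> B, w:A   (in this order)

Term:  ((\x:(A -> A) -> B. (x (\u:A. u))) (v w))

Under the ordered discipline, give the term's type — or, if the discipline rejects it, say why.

term : B
use counts: v=1; w=1; x [bound]=1; u [bound]=1
order of uses: x, u, v, w
typing: ✓ — B
across the five disciplines: ordered ✓, linear ✓, affine ✓, relevant ✓, unrestricted ✓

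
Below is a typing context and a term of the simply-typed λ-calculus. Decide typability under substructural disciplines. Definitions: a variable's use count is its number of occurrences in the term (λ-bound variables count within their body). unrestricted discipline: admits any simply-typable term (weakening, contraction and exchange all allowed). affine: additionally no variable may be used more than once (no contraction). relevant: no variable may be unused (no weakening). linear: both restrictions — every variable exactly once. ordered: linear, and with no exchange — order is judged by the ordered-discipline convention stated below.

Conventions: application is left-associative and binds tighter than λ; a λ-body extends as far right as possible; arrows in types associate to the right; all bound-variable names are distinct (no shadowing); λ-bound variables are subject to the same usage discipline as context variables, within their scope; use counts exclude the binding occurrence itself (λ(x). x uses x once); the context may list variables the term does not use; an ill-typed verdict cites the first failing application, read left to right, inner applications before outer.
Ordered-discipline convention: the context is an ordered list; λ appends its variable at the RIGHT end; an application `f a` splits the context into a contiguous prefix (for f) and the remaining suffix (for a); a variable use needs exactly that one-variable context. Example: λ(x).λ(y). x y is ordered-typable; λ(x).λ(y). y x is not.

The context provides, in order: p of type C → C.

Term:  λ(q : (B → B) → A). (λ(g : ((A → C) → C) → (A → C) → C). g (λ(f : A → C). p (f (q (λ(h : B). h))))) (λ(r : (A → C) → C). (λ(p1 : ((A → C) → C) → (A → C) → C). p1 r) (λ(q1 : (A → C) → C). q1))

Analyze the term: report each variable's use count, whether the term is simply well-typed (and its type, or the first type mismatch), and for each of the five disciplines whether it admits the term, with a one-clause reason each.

usage: p=1; q (λ-bound)=1; g (λ-bound)=1; f (λ-bound)=1; h (λ-bound)=1; r (λ-bound)=1; p1 (λ-bound)=1; q1 (λ-bound)=1
left-to-right use order: g, p, f, q, h, p1, r, q1
typing: well-typed — term : ((B → B) → A) → (A → C) → C
ordered ✗ (no contiguous prefix/suffix split fits g, p, f, q, h, p1, r, q1)
linear ✓ (p, q, g, f, h, r, p1, q1: one use apiece)
affine ✓ (at most one use each (p, q, g, f, h, r, p1, q1))
relevant ✓ (every one of p, q, g, f, h, r, p1, q1 appears)
unrestricted ✓ (typability at ((B → B) → A) → (A → C) → C is all that's needed)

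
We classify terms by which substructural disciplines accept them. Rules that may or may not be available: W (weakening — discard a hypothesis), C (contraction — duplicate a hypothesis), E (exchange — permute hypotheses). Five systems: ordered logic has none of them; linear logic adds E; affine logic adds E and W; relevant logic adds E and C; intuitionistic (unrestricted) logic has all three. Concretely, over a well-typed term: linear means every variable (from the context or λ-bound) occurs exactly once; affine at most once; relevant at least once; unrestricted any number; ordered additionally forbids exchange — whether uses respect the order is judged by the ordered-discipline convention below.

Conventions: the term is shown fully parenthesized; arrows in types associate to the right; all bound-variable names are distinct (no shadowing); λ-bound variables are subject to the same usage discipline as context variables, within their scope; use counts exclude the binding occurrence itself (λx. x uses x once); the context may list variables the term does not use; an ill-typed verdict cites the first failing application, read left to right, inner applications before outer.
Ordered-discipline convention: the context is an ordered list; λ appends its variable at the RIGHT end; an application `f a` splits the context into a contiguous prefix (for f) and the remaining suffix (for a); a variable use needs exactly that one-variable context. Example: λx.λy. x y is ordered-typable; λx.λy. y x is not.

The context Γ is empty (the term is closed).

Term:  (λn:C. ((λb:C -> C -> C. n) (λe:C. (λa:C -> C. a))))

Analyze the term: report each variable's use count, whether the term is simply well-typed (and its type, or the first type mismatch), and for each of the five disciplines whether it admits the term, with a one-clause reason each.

usage: n [bound]: 1, b [bound]: 0, e [bound]: 0, a [bound]: 1
uses in reading order: n, a
typing: ill-typed: argument of type C -> (C -> C) -> C -> C where C -> C -> C is required
ordered: ✗ — the type mismatch rejects it
linear: ✗ — not simply typable
affine: ✗ — fails simple typing
relevant: ✗ — a type mismatch blocks all five
unrestricted: ✗ — the type mismatch rejects it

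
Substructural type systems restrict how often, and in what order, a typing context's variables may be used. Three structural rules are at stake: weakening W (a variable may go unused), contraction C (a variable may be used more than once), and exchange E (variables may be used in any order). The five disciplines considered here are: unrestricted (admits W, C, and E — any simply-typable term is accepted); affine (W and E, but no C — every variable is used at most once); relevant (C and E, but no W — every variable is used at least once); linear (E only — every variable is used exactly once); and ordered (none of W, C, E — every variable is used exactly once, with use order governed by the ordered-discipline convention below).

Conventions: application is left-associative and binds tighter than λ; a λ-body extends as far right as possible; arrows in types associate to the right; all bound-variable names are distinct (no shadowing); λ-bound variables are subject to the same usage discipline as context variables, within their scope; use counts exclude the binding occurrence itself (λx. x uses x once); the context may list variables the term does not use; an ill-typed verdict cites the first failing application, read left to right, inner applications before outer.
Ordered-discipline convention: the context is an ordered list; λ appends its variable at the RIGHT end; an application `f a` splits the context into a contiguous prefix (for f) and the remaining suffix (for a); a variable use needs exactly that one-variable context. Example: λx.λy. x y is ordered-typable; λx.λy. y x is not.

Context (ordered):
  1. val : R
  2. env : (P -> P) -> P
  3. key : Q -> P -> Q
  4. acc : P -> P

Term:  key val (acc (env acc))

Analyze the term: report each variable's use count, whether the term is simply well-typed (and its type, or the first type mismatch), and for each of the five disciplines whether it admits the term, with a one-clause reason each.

usage: val: 1×, env: 1×, key: 1×, acc: 2×
order of uses: key, val, acc, env, acc
typing: ill-typed: argument of type R where Q is required
ordered: ✗ — a type mismatch blocks all five
linear: ✗ — the type mismatch rejects it
affine: ✗ — not simply typable
relevant: ✗ — fails simple typing
unrestricted: ✗ — a type mismatch blocks all five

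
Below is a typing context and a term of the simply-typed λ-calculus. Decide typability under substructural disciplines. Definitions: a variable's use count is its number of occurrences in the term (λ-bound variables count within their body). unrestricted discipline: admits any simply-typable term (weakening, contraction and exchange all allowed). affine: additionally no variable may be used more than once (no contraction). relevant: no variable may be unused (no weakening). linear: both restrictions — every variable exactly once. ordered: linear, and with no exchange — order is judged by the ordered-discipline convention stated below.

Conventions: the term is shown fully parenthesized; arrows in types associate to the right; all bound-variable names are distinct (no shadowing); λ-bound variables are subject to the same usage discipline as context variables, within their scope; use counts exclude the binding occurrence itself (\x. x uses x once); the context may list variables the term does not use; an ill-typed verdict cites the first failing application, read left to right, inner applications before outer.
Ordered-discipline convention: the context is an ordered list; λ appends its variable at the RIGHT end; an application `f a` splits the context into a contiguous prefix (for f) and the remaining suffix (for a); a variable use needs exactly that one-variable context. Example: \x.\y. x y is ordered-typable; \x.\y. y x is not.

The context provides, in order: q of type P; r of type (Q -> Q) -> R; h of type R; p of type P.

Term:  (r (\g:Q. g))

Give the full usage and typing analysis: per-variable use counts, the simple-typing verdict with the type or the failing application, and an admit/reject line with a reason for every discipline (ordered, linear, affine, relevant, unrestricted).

variable uses: q=0, r=1, h=0, p=0, g (bound)=1
use order (left to right): r, g
typing: well-typed — term : R
ordered ✗ (unused: q, h, p — weakening required)
linear ✗ (unused: q, h, p — weakening required)
affine ✓ (q, r, h, p, g: no repeats, contraction unneeded)
relevant ✗ (unused: q, h, p — weakening required)
unrestricted ✓ (type-checks (R) and nothing is barred)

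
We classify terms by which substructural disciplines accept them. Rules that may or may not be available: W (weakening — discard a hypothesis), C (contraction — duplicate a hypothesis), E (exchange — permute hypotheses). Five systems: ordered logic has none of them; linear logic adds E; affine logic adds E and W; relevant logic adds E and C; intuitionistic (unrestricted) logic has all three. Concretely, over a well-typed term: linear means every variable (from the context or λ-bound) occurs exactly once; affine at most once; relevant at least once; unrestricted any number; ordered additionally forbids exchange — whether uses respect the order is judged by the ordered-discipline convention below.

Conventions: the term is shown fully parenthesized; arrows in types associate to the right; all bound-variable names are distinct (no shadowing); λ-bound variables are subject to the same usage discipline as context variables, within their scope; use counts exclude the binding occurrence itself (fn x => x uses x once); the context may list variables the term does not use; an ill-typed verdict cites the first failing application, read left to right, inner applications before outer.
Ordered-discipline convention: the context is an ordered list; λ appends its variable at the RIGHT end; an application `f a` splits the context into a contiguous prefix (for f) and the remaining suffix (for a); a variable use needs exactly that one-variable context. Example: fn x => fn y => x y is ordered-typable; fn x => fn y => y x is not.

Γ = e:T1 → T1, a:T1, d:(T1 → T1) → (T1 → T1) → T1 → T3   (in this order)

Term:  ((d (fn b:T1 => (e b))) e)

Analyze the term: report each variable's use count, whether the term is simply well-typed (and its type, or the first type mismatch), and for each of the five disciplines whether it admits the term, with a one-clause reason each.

counts: e: 2, a: 0, d: 1, b (bound): 1
left-to-right use order: d, e, b, e
typing: well-typed at T1 → T3
ordered: ✗ — uses contraction: e ×2; a left unused
linear: ✗ — uses contraction: e ×2; a left unused
affine: ✗ — uses contraction: e ×2
relevant: ✗ — a left unused
unrestricted: ✓ — simply typable at T1 → T3; W, C, E all held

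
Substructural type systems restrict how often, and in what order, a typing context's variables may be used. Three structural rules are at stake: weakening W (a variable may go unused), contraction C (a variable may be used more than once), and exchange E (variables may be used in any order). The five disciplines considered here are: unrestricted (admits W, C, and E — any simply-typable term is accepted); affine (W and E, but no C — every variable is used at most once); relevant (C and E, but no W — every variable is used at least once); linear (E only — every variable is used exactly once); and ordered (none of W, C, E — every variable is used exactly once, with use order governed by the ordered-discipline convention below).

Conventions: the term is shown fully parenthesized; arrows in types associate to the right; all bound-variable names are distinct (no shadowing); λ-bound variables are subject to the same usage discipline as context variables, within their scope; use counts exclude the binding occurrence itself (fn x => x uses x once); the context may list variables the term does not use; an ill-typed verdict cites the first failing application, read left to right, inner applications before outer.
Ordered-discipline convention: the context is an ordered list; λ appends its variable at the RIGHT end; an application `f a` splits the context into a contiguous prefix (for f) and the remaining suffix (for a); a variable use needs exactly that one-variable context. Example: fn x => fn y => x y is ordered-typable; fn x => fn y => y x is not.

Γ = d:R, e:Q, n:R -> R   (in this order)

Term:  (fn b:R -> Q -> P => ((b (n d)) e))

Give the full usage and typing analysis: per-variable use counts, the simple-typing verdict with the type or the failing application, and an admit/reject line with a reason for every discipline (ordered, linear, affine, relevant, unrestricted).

counts: d ×1; e ×1; n ×1; b (bound) ×1
order of uses: b, n, d, e
typing: the term checks, with type (R -> Q -> P) -> P
ordered ✗ (no contiguous prefix/suffix split fits b, n, d, e)
linear ✓ (each of d, e, n, b used exactly once)
affine ✓ (d, e, n, b: no repeats, contraction unneeded)
relevant ✓ (at least one use each (d, e, n, b))
unrestricted ✓ (typability at (R -> Q -> P) -> P is all that's needed)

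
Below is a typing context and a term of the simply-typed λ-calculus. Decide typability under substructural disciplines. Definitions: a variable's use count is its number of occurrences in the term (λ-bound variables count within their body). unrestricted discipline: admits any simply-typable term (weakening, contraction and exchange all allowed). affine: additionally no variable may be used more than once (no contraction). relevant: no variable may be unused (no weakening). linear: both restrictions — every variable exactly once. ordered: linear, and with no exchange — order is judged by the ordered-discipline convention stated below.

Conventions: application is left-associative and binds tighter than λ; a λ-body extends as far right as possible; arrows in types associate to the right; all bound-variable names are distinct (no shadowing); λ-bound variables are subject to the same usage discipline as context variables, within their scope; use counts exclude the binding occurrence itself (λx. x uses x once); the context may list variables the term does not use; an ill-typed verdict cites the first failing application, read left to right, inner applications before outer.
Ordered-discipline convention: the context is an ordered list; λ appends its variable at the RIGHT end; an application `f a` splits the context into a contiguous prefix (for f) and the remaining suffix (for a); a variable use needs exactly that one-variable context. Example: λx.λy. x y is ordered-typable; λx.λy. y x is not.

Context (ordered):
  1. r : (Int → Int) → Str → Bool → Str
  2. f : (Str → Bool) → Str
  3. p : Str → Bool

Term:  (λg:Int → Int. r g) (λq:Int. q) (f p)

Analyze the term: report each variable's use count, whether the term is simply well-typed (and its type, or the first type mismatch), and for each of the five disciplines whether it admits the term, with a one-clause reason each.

counts: r: 1; f: 1; p: 1; g (bound): 1; q (bound): 1
use order (left to right): r, g, q, f, p
typing: well-typed — term : Bool → Str
ordered: ✓, single-use (r, f, p, g, q), ordered derivation ok
linear: ✓, r, f, p, g, q: one use apiece
affine: ✓, r, f, p, g, q: no repeats, contraction unneeded
relevant: ✓, r, f, p, g, q: all used, weakening unneeded
unrestricted: ✓, typability at Bool → Str is all that's needed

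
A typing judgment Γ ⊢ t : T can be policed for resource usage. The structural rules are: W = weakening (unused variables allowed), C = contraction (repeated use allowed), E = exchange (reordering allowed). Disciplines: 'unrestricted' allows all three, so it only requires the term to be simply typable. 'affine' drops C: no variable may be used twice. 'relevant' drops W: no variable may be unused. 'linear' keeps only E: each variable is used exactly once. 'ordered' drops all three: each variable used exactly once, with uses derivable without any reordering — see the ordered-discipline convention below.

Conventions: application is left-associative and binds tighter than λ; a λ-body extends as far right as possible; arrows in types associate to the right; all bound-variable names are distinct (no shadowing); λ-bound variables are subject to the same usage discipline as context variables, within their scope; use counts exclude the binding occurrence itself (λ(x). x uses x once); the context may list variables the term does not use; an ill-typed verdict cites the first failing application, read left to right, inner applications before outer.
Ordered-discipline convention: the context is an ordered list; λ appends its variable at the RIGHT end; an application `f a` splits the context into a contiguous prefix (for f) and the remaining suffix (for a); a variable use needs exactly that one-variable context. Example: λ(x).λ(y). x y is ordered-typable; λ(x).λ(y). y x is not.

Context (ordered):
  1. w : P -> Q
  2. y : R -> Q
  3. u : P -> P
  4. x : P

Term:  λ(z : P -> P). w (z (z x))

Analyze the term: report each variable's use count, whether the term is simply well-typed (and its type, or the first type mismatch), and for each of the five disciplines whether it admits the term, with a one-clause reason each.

variable uses: w ×1, y ×0, u ×0, x ×1, z [bound] ×2
order of uses: w, z, z, x
typing: the term checks, with type (P -> P) -> Q
ordered ✗ (needs contraction — z ×2; y, u left unused)
linear ✗ (needs contraction — z ×2; y, u left unused)
affine ✗ (needs contraction — z ×2)
relevant ✗ (y, u left unused)
unrestricted ✓ (type-checks ((P -> P) -> Q) and nothing is barred)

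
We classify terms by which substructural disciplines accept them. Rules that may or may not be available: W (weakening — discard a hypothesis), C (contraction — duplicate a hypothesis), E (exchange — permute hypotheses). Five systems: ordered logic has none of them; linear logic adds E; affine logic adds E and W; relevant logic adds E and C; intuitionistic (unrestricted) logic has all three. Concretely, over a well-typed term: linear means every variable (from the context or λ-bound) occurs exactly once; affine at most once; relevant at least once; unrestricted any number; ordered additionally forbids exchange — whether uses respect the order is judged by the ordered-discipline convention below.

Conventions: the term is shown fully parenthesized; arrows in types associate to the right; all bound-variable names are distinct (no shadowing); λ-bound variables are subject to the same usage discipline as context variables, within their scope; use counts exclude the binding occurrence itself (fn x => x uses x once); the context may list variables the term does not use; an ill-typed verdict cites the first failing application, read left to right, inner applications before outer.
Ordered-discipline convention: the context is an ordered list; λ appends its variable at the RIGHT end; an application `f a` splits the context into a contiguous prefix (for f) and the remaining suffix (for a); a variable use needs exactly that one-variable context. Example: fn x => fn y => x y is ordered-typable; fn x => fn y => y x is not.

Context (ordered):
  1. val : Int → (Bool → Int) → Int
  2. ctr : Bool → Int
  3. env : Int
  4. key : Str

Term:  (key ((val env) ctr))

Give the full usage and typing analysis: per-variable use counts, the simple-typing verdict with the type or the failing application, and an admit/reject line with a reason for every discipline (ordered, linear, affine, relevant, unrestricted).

use counts: val ×1, ctr ×1, env ×1, key ×1
use order (left to right): key, val, env, ctr
typing: ill-typed: non-function type Str applied to an argument
ordered: ✗ — the type mismatch rejects it
linear: ✗ — not simply typable
affine: ✗ — fails simple typing
relevant: ✗ — a type mismatch blocks all five
unrestricted: ✗ — the type mismatch rejects it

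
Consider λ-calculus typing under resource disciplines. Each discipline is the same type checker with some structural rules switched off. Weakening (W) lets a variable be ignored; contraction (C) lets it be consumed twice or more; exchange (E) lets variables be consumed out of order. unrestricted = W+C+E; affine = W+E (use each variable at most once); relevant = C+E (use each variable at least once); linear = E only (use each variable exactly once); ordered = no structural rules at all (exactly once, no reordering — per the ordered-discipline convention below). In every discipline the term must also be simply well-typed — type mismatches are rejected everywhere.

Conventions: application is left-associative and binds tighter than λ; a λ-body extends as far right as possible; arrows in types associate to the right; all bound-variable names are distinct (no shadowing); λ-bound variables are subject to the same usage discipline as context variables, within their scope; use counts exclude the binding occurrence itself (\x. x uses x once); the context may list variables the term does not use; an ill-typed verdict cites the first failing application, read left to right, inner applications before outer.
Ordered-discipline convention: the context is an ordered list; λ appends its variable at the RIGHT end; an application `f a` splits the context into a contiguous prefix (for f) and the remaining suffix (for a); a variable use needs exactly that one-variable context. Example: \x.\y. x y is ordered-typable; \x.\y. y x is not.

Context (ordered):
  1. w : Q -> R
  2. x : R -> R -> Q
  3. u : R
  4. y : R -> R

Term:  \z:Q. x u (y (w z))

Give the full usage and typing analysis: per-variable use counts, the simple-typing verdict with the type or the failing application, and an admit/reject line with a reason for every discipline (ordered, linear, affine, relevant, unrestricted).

counts: w=1; x=1; u=1; y=1; z (λ-bound)=1
left-to-right use order: x, u, y, w, z
typing: well-typed at Q -> Q
ordered: ✗ — use order x, u, y, w, z needs exchange
linear: ✓ — w, x, u, y, z: one use apiece
affine: ✓ — none of w, x, u, y, z used more than once
relevant: ✓ — at least one use each (w, x, u, y, z)
unrestricted: ✓ — type-checks (Q -> Q) and nothing is barred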